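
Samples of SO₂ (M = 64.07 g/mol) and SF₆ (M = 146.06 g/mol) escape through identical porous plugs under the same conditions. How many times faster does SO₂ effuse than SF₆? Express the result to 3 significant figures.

1.51

Since effusion rate ∝ 1/√M, rate_SO₂/rate_SF₆ = √(M_SF₆/M_SO₂) = √(146.06/64.07) = √2.280 = 1.51.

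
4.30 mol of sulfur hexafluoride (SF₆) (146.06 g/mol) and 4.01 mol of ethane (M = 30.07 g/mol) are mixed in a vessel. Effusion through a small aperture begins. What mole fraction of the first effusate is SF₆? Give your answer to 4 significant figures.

The effusion rate of species i is ∝ p_i/√M_i ∝ n_i/√M_i.
x_SF₆(eff) = (n_SF₆/√M_SF₆) / (n_SF₆/√M_SF₆ + n_C₂H₆/√M_C₂H₆)
= (4.30/√146.06) / (4.30/√146.06 + 4.01/√30.07) = 0.3558/(0.3558 + 0.7313) = 0.3273.

0.3273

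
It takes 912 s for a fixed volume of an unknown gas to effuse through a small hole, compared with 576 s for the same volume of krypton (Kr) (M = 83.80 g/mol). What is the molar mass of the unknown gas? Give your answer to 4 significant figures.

210.1 g/mol

Since effusion rate ∝ 1/√M, t_X/t_Kr = √(M_X/M_Kr).
912/576 = 1.583 = √(M_X/83.80)
M_X = 83.80 × 1.583² = 83.80 × 2.507 = 210.1 g/mol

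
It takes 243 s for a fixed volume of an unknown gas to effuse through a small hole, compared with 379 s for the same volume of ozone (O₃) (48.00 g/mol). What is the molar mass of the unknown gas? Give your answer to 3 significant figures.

19.7 g/mol

Since effusion rate ∝ 1/√M, t_X/t_O₃ = √(M_X/M_O₃).
243/379 = 0.6412 = √(M_X/48.00)
M_X = 48.00 × 0.6412² = 48.00 × 0.4111 = 19.7 g/mol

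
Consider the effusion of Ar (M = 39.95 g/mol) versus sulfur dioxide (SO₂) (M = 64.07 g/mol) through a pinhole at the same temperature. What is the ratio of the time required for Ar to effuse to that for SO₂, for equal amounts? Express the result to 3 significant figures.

Since effusion rate ∝ 1/√M, t_Ar/t_SO₂ = √(M_Ar/M_SO₂) = √(39.95/64.07) = √0.6235 = 0.790.

0.790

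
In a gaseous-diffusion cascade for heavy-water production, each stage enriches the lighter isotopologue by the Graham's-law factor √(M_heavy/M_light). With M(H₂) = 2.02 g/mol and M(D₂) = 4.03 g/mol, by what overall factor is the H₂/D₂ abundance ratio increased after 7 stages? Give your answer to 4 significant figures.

11.22

After 7 stages the ratio has grown by (√(4.03/2.02))^7 = (4.03/2.02)^(7/2).
= 1.99505^(7/2) = 11.22.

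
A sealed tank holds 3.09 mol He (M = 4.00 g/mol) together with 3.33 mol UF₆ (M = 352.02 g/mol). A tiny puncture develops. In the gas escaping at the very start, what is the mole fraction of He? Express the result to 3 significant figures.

0.897

The effusion rate of species i is ∝ p_i/√M_i ∝ n_i/√M_i.
Mole fraction of He in the effusate = (n_He/√M_He) / (n_He/√M_He + n_UF₆/√M_UF₆)
= (3.09/√4.00) / (3.09/√4.00 + 3.33/√352.02) = 1.545/(1.545 + 0.1775) = 0.897.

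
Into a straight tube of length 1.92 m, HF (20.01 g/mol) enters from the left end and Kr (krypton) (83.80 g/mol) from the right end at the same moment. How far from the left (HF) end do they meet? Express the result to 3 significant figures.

Graham's law gives d_HF/d_Kr = rate_HF/rate_Kr = √(M_Kr/M_HF) = √(83.80/20.01) = 2.046.
With d_HF + d_Kr = 1.92 m, d_Kr = 1.92/(1 + 2.046) = 0.6302 m.
d_HF = 1.92 − 0.6302 = 1.29 m.

1.29 m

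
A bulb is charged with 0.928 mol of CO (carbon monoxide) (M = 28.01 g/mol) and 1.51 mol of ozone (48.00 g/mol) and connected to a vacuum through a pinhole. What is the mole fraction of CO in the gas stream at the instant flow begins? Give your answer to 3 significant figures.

0.446

The effusion rate of species i is ∝ p_i/√M_i ∝ n_i/√M_i.
Mole fraction of CO in the effusate = (n_CO/√M_CO) / (n_CO/√M_CO + n_O₃/√M_O₃)
= (0.928/√28.01) / (0.928/√28.01 + 1.51/√48.00) = 0.1753/(0.1753 + 0.2179) = 0.446.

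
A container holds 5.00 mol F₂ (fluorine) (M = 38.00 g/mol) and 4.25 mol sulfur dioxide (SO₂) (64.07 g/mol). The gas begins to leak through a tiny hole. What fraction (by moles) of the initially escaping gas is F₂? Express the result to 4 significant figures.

The effusion rate of species i is ∝ p_i/√M_i ∝ n_i/√M_i.
Mole fraction of F₂ in the effusate = (n_F₂/√M_F₂) / (n_F₂/√M_F₂ + n_SO₂/√M_SO₂)
= (5.00/√38.00) / (5.00/√38.00 + 4.25/√64.07) = 0.8111/(0.8111 + 0.5310) = 0.6044.

0.6044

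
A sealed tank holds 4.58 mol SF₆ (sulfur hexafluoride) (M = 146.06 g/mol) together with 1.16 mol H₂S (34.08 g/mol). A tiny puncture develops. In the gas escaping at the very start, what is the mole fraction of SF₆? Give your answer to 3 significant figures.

0.656

Rate_i ∝ x_i/√M_i (Graham's law weighted by mole fraction), so the effusate composition follows n_i/√M_i.
x_SF₆(eff) = (n_SF₆/√M_SF₆) / (n_SF₆/√M_SF₆ + n_H₂S/√M_H₂S)
= (4.58/√146.06) / (4.58/√146.06 + 1.16/√34.08) = 0.3790/(0.3790 + 0.1987) = 0.656.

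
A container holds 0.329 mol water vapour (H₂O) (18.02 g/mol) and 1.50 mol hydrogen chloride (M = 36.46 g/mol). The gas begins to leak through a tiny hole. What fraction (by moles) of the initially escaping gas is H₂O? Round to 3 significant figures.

Effusion rate of each component ∝ n_i/√M_i (partial pressure × 1/√M).
Mole fraction of H₂O in the effusate = (n_H₂O/√M_H₂O) / (n_H₂O/√M_H₂O + n_HCl/√M_HCl)
= (0.329/√18.02) / (0.329/√18.02 + 1.50/√36.46) = 0.07750/(0.07750 + 0.2484) = 0.238.

0.238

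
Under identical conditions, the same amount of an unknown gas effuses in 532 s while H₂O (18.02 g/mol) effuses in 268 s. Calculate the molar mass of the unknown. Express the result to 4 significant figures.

Using Graham's law: t_X/t_H₂O = √(M_X/M_H₂O).
532/268 = 1.985 = √(M_X/18.02)
M_X = 18.02 × 1.985² = 18.02 × 3.941 = 71.01 g/mol

71.01 g/mol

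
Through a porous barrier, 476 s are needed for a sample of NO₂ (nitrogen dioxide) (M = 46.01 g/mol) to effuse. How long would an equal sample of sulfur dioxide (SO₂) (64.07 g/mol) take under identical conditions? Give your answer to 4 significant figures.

561.7 s

Using Graham's law: t_SO₂/t_NO₂ = √(M_SO₂/M_NO₂) = √(64.07/46.01) = √1.393 = 1.180.
So the time for SO₂ is 476 × 1.180 = 561.7 s.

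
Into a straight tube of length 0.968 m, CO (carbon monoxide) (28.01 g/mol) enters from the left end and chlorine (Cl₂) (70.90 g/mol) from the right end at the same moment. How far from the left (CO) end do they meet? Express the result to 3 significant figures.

0.594 m

Graham's law gives d_CO/d_Cl₂ = rate_CO/rate_Cl₂ = √(M_Cl₂/M_CO) = √(70.90/28.01) = 1.591.
With d_CO + d_Cl₂ = 0.968 m, d_Cl₂ = 0.968/(1 + 1.591) = 0.3736 m.
d_CO = 0.968 − 0.3736 = 0.594 m.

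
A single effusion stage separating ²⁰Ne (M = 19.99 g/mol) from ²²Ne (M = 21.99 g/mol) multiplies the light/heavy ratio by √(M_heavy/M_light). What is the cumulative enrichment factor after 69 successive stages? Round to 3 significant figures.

26.8

After 69 stages the ratio has grown by (√(21.99/19.99))^69 = (21.99/19.99)^(69/2).
= 1.10005^(69/2) = 26.8.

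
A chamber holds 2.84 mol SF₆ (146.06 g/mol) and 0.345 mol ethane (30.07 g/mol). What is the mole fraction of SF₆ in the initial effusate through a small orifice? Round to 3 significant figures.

The effusion rate of species i is ∝ p_i/√M_i ∝ n_i/√M_i.
x_SF₆(eff) = (n_SF₆/√M_SF₆) / (n_SF₆/√M_SF₆ + n_C₂H₆/√M_C₂H₆)
= (2.84/√146.06) / (2.84/√146.06 + 0.345/√30.07) = 0.2350/(0.2350 + 0.06291) = 0.789.

0.789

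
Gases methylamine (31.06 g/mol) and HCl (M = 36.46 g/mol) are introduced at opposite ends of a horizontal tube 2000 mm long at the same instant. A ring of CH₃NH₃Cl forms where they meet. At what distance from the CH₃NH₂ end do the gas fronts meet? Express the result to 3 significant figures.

1040 mm

The fronts meet when d_CH₃NH₂ + d_HCl = L with d_CH₃NH₂/d_HCl = √(M_HCl/M_CH₃NH₂) (Graham's law). Here √(M_HCl/M_CH₃NH₂) = √(36.46/31.06) = 1.083.
With d_CH₃NH₂ + d_HCl = 2000 mm, d_HCl = 2000/(1 + 1.083) = 959.9 mm.
d_CH₃NH₂ = 2000 − 959.9 = 1040 mm.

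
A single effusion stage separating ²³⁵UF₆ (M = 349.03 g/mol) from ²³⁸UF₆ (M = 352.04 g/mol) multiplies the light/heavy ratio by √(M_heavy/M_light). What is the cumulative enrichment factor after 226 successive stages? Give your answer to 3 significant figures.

2.64

After 226 stages the ratio has grown by (√(352.04/349.03))^226 = (352.04/349.03)^(226/2).
= 1.00862^113 = 2.64.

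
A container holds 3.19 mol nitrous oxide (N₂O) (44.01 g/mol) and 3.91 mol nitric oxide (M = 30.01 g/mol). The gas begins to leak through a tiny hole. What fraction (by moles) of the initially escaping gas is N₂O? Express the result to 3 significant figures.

Effusion rate of each component ∝ n_i/√M_i (partial pressure × 1/√M).
x_N₂O(eff) = (n_N₂O/√M_N₂O) / (n_N₂O/√M_N₂O + n_NO/√M_NO)
= (3.19/√44.01) / (3.19/√44.01 + 3.91/√30.01) = 0.4809/(0.4809 + 0.7137) = 0.403.

0.403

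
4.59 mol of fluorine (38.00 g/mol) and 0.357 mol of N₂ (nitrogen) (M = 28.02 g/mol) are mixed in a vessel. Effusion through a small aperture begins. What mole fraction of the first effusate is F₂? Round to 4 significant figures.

0.9169

Each component's effusion rate ∝ (its partial pressure)·(1/√M) ∝ n_i/√M_i.
x_F₂(eff) = (n_F₂/√M_F₂) / (n_F₂/√M_F₂ + n_N₂/√M_N₂)
= (4.59/√38.00) / (4.59/√38.00 + 0.357/√28.02) = 0.7446/(0.7446 + 0.06744) = 0.9169.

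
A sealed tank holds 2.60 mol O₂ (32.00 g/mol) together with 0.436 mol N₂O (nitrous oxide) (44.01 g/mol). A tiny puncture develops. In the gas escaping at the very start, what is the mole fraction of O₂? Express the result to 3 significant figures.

Rate_i ∝ x_i/√M_i (Graham's law weighted by mole fraction), so the effusate composition follows n_i/√M_i.
So x_O₂ in the escaping gas = (n_O₂/√M_O₂) / Σ(n_i/√M_i)
= (2.60/√32.00) / (2.60/√32.00 + 0.436/√44.01) = 0.4596/(0.4596 + 0.06572) = 0.875.

0.875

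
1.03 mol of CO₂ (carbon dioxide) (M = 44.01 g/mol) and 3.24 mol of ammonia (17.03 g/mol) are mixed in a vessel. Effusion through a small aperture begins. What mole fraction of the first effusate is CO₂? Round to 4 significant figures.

0.1651

The effusion rate of species i is ∝ p_i/√M_i ∝ n_i/√M_i.
So x_CO₂ in the escaping gas = (n_CO₂/√M_CO₂) / Σ(n_i/√M_i)
= (1.03/√44.01) / (1.03/√44.01 + 3.24/√17.03) = 0.1553/(0.1553 + 0.7851) = 0.1651.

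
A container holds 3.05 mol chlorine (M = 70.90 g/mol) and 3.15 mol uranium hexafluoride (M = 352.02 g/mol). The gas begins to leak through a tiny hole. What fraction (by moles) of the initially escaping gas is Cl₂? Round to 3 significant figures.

Effusion rate of each component ∝ n_i/√M_i (partial pressure × 1/√M).
x_Cl₂(eff) = (n_Cl₂/√M_Cl₂) / (n_Cl₂/√M_Cl₂ + n_UF₆/√M_UF₆)
= (3.05/√70.90) / (3.05/√70.90 + 3.15/√352.02) = 0.3622/(0.3622 + 0.1679) = 0.683.

0.683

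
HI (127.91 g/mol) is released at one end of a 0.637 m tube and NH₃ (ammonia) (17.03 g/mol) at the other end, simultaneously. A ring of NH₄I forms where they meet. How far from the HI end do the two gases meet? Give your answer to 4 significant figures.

0.1703 m

Graham's law gives d_HI/d_NH₃ = rate_HI/rate_NH₃ = √(M_NH₃/M_HI) = √(17.03/127.91) = 0.3649.
With d_HI + d_NH₃ = 0.637 m, d_NH₃ = 0.637/(1 + 0.3649) = 0.4667 m.
d_HI = 0.637 − 0.4667 = 0.1703 m.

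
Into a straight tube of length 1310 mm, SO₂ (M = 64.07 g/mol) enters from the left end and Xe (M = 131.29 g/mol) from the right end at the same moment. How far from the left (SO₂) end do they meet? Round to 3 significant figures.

The fronts meet when d_SO₂ + d_Xe = L with d_SO₂/d_Xe = √(M_Xe/M_SO₂) (Graham's law). Here √(M_Xe/M_SO₂) = √(131.29/64.07) = 1.431.
With d_SO₂ + d_Xe = 1310 mm, d_Xe = 1310/(1 + 1.431) = 538.8 mm.
d_SO₂ = 1310 − 538.8 = 771 mm.

771 mm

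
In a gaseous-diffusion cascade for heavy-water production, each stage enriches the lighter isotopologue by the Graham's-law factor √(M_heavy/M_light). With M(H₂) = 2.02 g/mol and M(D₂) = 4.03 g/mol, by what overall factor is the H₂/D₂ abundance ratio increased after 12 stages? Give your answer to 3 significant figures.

After 12 stages the ratio has grown by (√(4.03/2.02))^12 = (4.03/2.02)^(12/2).
= 1.99505^6 = 63.1.

63.1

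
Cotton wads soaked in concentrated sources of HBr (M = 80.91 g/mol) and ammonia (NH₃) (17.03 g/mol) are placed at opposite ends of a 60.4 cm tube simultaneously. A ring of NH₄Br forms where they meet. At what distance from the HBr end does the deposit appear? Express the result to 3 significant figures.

In equal time, each gas travels a distance ∝ its rate ∝ 1/√M, so d_HBr/d_NH₃ = √(M_NH₃/M_HBr) = √(17.03/80.91) = 0.4588.
With d_HBr + d_NH₃ = 60.4 cm, d_NH₃ = 60.4/(1 + 0.4588) = 41.40 cm.
d_HBr = 60.4 − 41.40 = 19.0 cm.

19.0 cm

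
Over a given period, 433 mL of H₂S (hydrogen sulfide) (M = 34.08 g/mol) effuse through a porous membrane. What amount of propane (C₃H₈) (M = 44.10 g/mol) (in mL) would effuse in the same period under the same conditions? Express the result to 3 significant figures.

By Graham's law, rate_C₃H₈/rate_H₂S = √(M_H₂S/M_C₃H₈) = √(34.08/44.10) = √0.7728 = 0.8791.
So the volume for C₃H₈ is 433 × 0.8791 = 381 mL.

381 mL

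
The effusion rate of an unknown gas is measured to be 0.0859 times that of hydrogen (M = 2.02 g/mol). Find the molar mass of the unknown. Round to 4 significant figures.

273.8 g/mol

By Graham's law, rate_X/rate_H₂ = √(M_H₂/M_X).
0.0859 = √(2.02/M_X)
M_X = 2.02 / 0.0859² = 2.02 / 0.007379 = 273.8 g/mol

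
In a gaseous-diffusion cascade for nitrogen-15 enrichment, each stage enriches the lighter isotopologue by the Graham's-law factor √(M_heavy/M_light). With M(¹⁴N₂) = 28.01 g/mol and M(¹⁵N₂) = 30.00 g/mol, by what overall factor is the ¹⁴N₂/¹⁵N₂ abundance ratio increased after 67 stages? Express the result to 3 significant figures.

After 67 stages the ratio has grown by (√(30.00/28.01))^67 = (30.00/28.01)^(67/2).
= 1.07105^(67/2) = 9.97.

9.97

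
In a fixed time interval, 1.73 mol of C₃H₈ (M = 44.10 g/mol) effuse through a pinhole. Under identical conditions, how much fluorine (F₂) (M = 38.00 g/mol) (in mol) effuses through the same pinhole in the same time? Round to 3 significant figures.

1.86 mol

From Graham's law, rate_F₂/rate_C₃H₈ = √(M_C₃H₈/M_F₂) = √(44.10/38.00) = √1.161 = 1.077.
So the amount for F₂ is 1.73 × 1.077 = 1.86 mol.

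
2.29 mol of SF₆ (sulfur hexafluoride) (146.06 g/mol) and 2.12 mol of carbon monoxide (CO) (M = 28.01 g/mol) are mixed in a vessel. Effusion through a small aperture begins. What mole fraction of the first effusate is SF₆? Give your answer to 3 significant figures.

0.321

Rate_i ∝ x_i/√M_i (Graham's law weighted by mole fraction), so the effusate composition follows n_i/√M_i.
So x_SF₆ in the escaping gas = (n_SF₆/√M_SF₆) / Σ(n_i/√M_i)
= (2.29/√146.06) / (2.29/√146.06 + 2.12/√28.01) = 0.1895/(0.1895 + 0.4006) = 0.321.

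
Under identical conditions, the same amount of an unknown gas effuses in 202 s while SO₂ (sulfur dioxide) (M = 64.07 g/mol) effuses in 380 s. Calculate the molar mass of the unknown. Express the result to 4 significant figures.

18.10 g/mol

Since effusion rate ∝ 1/√M, t_X/t_SO₂ = √(M_X/M_SO₂).
202/380 = 0.5316 = √(M_X/64.07)
M_X = 64.07 × 0.5316² = 64.07 × 0.2826 = 18.10 g/mol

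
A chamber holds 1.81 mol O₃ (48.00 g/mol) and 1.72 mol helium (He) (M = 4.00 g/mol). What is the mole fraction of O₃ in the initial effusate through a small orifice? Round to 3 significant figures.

Rate_i ∝ x_i/√M_i (Graham's law weighted by mole fraction), so the effusate composition follows n_i/√M_i.
So x_O₃ in the escaping gas = (n_O₃/√M_O₃) / Σ(n_i/√M_i)
= (1.81/√48.00) / (1.81/√48.00 + 1.72/√4.00) = 0.2613/(0.2613 + 0.8600) = 0.233.

0.233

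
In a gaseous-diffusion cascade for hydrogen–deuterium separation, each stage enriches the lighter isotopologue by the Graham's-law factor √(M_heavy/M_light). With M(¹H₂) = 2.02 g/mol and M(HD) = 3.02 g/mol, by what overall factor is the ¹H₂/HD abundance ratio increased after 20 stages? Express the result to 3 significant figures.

55.8

Overall factor = α^20 with α = √(3.02/2.02), i.e. (3.02/2.02)^(20/2).
= 1.49505^10 = 55.8.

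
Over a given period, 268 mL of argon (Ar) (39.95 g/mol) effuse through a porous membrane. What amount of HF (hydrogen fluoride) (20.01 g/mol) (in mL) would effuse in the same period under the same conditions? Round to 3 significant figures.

379 mL

By Graham's law, rate_HF/rate_Ar = √(M_Ar/M_HF) = √(39.95/20.01) = √1.997 = 1.413.
So the volume for HF is 268 × 1.413 = 379 mL.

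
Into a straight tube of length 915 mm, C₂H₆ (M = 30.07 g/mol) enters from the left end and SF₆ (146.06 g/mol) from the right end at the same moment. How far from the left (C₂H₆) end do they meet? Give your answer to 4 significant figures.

The fronts meet when d_C₂H₆ + d_SF₆ = L with d_C₂H₆/d_SF₆ = √(M_SF₆/M_C₂H₆) (Graham's law). Here √(M_SF₆/M_C₂H₆) = √(146.06/30.07) = 2.204.
With d_C₂H₆ + d_SF₆ = 915 mm, d_SF₆ = 915/(1 + 2.204) = 285.6 mm.
d_C₂H₆ = 915 − 285.6 = 629.4 mm.

629.4 mm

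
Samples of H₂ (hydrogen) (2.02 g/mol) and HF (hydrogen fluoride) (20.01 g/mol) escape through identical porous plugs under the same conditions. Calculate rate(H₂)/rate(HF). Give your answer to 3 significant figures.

3.15

From Graham's law, rate_H₂/rate_HF = √(M_HF/M_H₂) = √(20.01/2.02) = √9.906 = 3.15.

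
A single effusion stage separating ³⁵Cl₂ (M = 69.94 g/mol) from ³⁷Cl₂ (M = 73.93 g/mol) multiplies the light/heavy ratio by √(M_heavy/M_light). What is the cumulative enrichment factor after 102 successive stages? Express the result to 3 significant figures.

Each stage multiplies the ratio by α = √(73.93/69.94), so after 102 stages the overall factor is α^102 = (73.93/69.94)^(102/2).
= 1.05705^51 = 16.9.

16.9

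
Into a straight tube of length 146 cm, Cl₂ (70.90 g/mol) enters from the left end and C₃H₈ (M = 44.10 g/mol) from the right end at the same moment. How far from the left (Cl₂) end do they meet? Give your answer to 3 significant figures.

64.4 cm

Distances travelled in equal time are proportional to diffusion rates, so d_Cl₂/d_C₃H₈ = √(M_C₃H₈/M_Cl₂) = √(44.10/70.90) = 0.7887.
With d_Cl₂ + d_C₃H₈ = 146 cm, d_C₃H₈ = 146/(1 + 0.7887) = 81.62 cm.
d_Cl₂ = 146 − 81.62 = 64.4 cm.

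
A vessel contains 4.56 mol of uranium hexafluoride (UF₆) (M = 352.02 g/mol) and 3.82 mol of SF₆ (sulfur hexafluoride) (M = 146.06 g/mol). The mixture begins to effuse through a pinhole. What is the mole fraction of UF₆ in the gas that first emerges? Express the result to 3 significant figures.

0.435

Effusion rate of each component ∝ n_i/√M_i (partial pressure × 1/√M).
Mole fraction of UF₆ in the effusate = (n_UF₆/√M_UF₆) / (n_UF₆/√M_UF₆ + n_SF₆/√M_SF₆)
= (4.56/√352.02) / (4.56/√352.02 + 3.82/√146.06) = 0.2430/(0.2430 + 0.3161) = 0.435.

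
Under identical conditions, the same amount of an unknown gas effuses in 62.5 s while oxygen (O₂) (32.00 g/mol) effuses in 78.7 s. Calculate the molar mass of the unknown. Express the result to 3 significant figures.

20.2 g/mol

By Graham's law, t_X/t_O₂ = √(M_X/M_O₂).
62.5/78.7 = 0.7942 = √(M_X/32.00)
M_X = 32.00 × 0.7942² = 32.00 × 0.6307 = 20.2 g/mol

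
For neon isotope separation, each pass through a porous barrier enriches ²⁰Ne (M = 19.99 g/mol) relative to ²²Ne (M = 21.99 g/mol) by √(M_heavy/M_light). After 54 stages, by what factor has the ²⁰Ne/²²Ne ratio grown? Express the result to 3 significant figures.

13.1

Each stage multiplies the ratio by α = √(21.99/19.99), so after 54 stages the overall factor is α^54 = (21.99/19.99)^(54/2).
= 1.10005^27 = 13.1.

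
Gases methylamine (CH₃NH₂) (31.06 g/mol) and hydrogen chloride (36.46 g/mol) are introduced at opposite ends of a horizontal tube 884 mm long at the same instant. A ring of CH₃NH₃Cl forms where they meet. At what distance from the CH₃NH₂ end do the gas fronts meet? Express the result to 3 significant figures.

The fronts meet when d_CH₃NH₂ + d_HCl = L with d_CH₃NH₂/d_HCl = √(M_HCl/M_CH₃NH₂) (Graham's law). Here √(M_HCl/M_CH₃NH₂) = √(36.46/31.06) = 1.083.
With d_CH₃NH₂ + d_HCl = 884 mm, d_HCl = 884/(1 + 1.083) = 424.3 mm.
d_CH₃NH₂ = 884 − 424.3 = 460 mm.

460 mm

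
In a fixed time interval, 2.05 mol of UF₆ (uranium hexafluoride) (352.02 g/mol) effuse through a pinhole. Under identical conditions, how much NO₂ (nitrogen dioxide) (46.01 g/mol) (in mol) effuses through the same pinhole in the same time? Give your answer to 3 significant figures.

Graham's law gives rate_NO₂/rate_UF₆ = √(M_UF₆/M_NO₂) = √(352.02/46.01) = √7.651 = 2.766.
So the amount for NO₂ is 2.05 × 2.766 = 5.67 mol.

5.67 mol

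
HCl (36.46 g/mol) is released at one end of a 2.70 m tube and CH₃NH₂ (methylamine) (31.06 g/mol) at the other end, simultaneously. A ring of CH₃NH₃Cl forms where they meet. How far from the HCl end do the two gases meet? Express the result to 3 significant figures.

1.30 m

Graham's law gives d_HCl/d_CH₃NH₂ = rate_HCl/rate_CH₃NH₂ = √(M_CH₃NH₂/M_HCl) = √(31.06/36.46) = 0.9230.
With d_HCl + d_CH₃NH₂ = 2.70 m, d_CH₃NH₂ = 2.70/(1 + 0.9230) = 1.404 m.
d_HCl = 2.70 − 1.404 = 1.30 m.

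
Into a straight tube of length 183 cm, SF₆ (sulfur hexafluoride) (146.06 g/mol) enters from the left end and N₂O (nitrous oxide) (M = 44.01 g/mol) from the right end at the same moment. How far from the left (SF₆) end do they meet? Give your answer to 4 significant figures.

The fronts meet when d_SF₆ + d_N₂O = L with d_SF₆/d_N₂O = √(M_N₂O/M_SF₆) (Graham's law). Here √(M_N₂O/M_SF₆) = √(44.01/146.06) = 0.5489.
With d_SF₆ + d_N₂O = 183 cm, d_N₂O = 183/(1 + 0.5489) = 118.1 cm.
d_SF₆ = 183 − 118.1 = 64.85 cm.

64.85 cm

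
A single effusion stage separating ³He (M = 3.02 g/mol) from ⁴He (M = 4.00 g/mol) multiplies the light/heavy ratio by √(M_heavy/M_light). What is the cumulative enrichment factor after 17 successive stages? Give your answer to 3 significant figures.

10.9

Each stage multiplies the ratio by α = √(4.00/3.02), so after 17 stages the overall factor is α^17 = (4.00/3.02)^(17/2).
= 1.32450^(17/2) = 10.9.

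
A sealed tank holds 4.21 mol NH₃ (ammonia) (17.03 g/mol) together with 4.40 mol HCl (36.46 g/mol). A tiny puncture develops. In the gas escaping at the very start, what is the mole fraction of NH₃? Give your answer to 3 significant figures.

0.583

Effusion rate of each component ∝ n_i/√M_i (partial pressure × 1/√M).
x_NH₃(eff) = (n_NH₃/√M_NH₃) / (n_NH₃/√M_NH₃ + n_HCl/√M_HCl)
= (4.21/√17.03) / (4.21/√17.03 + 4.40/√36.46) = 1.020/(1.020 + 0.7287) = 0.583.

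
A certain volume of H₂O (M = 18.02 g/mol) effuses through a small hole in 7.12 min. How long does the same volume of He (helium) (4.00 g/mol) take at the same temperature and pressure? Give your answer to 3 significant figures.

3.35 min

Graham's law gives t_He/t_H₂O = √(M_He/M_H₂O) = √(4.00/18.02) = √0.2220 = 0.4711.
So the time for He is 7.12 × 0.4711 = 3.35 min.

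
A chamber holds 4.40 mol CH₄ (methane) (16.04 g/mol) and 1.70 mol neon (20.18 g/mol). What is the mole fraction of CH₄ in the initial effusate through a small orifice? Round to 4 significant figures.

0.7438

Each component's effusion rate ∝ (its partial pressure)·(1/√M) ∝ n_i/√M_i.
Mole fraction of CH₄ in the effusate = (n_CH₄/√M_CH₄) / (n_CH₄/√M_CH₄ + n_Ne/√M_Ne)
= (4.40/√16.04) / (4.40/√16.04 + 1.70/√20.18) = 1.099/(1.099 + 0.3784) = 0.7438.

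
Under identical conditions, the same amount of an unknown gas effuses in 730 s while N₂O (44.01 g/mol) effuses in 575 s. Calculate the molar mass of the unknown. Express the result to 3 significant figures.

70.9 g/mol

By Graham's law, t_X/t_N₂O = √(M_X/M_N₂O).
730/575 = 1.270 = √(M_X/44.01)
M_X = 44.01 × 1.270² = 44.01 × 1.612 = 70.9 g/mol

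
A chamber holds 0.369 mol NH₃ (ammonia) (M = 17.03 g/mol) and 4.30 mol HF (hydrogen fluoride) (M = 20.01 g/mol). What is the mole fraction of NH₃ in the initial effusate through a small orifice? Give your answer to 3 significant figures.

0.0851

Each component's effusion rate ∝ (its partial pressure)·(1/√M) ∝ n_i/√M_i.
Mole fraction of NH₃ in the effusate = (n_NH₃/√M_NH₃) / (n_NH₃/√M_NH₃ + n_HF/√M_HF)
= (0.369/√17.03) / (0.369/√17.03 + 4.30/√20.01) = 0.08942/(0.08942 + 0.9613) = 0.0851.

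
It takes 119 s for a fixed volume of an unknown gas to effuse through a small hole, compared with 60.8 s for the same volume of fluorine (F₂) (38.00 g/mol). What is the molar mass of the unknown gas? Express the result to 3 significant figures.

146 g/mol

Graham's law gives t_X/t_F₂ = √(M_X/M_F₂).
119/60.8 = 1.957 = √(M_X/38.00)
M_X = 38.00 × 1.957² = 38.00 × 3.831 = 146 g/mol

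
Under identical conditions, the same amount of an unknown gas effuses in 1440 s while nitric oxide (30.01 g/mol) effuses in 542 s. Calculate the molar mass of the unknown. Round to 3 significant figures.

By Graham's law, t_X/t_NO = √(M_X/M_NO).
1440/542 = 2.657 = √(M_X/30.01)
M_X = 30.01 × 2.657² = 30.01 × 7.059 = 212 g/mol

212 g/mol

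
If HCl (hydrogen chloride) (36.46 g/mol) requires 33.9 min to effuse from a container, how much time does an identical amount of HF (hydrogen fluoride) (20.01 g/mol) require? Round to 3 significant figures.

Using Graham's law: t_HF/t_HCl = √(M_HF/M_HCl) = √(20.01/36.46) = √0.5488 = 0.7408.
So the time for HF is 33.9 × 0.7408 = 25.1 min.

25.1 min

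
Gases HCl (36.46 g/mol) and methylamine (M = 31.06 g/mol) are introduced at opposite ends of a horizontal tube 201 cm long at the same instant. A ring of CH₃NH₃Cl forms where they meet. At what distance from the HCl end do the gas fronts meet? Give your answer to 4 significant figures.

96.47 cm

In equal time, each gas travels a distance ∝ its rate ∝ 1/√M, so d_HCl/d_CH₃NH₂ = √(M_CH₃NH₂/M_HCl) = √(31.06/36.46) = 0.9230.
With d_HCl + d_CH₃NH₂ = 201 cm, d_CH₃NH₂ = 201/(1 + 0.9230) = 104.5 cm.
d_HCl = 201 − 104.5 = 96.47 cm.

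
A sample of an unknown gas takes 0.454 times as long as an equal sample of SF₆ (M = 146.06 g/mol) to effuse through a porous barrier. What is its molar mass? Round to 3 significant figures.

30.1 g/mol

Using Graham's law: t_X/t_SF₆ = √(M_X/M_SF₆).
0.454 = √(M_X/146.06)
M_X = 146.06 × 0.454² = 146.06 × 0.2061 = 30.1 g/mol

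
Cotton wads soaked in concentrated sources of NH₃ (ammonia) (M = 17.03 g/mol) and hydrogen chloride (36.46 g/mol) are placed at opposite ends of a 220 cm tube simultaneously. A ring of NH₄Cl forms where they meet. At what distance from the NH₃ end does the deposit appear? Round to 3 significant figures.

131 cm

Distances travelled in equal time are proportional to diffusion rates, so d_NH₃/d_HCl = √(M_HCl/M_NH₃) = √(36.46/17.03) = 1.463.
With d_NH₃ + d_HCl = 220 cm, d_HCl = 220/(1 + 1.463) = 89.32 cm.
d_NH₃ = 220 − 89.32 = 131 cm.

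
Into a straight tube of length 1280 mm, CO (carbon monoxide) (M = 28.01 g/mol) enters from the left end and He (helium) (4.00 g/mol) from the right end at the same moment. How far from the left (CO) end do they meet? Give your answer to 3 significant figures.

351 mm

Graham's law gives d_CO/d_He = rate_CO/rate_He = √(M_He/M_CO) = √(4.00/28.01) = 0.3779.
With d_CO + d_He = 1280 mm, d_He = 1280/(1 + 0.3779) = 929.0 mm.
d_CO = 1280 − 929.0 = 351 mm.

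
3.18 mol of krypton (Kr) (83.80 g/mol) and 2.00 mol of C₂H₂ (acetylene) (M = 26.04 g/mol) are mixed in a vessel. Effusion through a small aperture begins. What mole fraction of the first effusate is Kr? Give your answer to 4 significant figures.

Rate_i ∝ x_i/√M_i (Graham's law weighted by mole fraction), so the effusate composition follows n_i/√M_i.
Mole fraction of Kr in the effusate = (n_Kr/√M_Kr) / (n_Kr/√M_Kr + n_C₂H₂/√M_C₂H₂)
= (3.18/√83.80) / (3.18/√83.80 + 2.00/√26.04) = 0.3474/(0.3474 + 0.3919) = 0.4699.

0.4699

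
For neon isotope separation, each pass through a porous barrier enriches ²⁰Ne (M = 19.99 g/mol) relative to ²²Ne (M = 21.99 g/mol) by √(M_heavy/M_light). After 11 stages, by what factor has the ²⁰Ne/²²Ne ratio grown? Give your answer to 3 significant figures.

The single-stage factor is √(M_heavy/M_light), so 11 stages give [√(21.99/19.99)]^11 = (21.99/19.99)^(11/2).
= 1.10005^(11/2) = 1.69.

1.69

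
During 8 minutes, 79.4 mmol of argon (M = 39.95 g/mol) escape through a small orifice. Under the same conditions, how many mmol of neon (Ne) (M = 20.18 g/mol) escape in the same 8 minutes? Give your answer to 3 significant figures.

Using Graham's law: rate_Ne/rate_Ar = √(M_Ar/M_Ne) = √(39.95/20.18) = √1.980 = 1.407.
So the amount for Ne is 79.4 × 1.407 = 112 mmol.

112 mmol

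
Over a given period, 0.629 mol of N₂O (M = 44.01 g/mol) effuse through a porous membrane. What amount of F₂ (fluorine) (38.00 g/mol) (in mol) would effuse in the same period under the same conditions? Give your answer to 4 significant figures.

0.6769 mol

From Graham's law, rate_F₂/rate_N₂O = √(M_N₂O/M_F₂) = √(44.01/38.00) = √1.158 = 1.076.
So the amount for F₂ is 0.629 × 1.076 = 0.6769 mol.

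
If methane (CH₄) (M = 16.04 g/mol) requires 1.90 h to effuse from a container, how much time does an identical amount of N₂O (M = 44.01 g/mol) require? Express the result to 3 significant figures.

3.15 h

By Graham's law, t_N₂O/t_CH₄ = √(M_N₂O/M_CH₄) = √(44.01/16.04) = √2.744 = 1.656.
So the time for N₂O is 1.90 × 1.656 = 3.15 h.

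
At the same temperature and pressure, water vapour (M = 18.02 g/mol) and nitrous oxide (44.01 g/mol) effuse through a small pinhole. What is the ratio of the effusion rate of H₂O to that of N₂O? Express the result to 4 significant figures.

Using Graham's law: rate_H₂O/rate_N₂O = √(M_N₂O/M_H₂O) = √(44.01/18.02) = √2.442 = 1.563.

1.563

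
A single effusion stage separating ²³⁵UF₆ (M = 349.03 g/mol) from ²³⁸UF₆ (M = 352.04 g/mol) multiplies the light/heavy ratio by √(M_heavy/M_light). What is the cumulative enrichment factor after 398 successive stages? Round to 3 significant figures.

5.52

Overall factor = α^398 with α = √(352.04/349.03), i.e. (352.04/349.03)^(398/2).
= 1.00862^199 = 5.52.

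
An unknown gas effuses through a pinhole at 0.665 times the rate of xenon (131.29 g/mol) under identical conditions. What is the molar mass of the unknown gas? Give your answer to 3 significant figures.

From Graham's law, rate_X/rate_Xe = √(M_Xe/M_X).
0.665 = √(131.29/M_X)
M_X = 131.29 / 0.665² = 131.29 / 0.4422 = 297 g/mol

297 g/mol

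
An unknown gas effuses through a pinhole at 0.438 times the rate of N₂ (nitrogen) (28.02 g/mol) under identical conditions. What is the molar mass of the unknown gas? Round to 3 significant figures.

Using Graham's law: rate_X/rate_N₂ = √(M_N₂/M_X).
0.438 = √(28.02/M_X)
M_X = 28.02 / 0.438² = 28.02 / 0.1918 = 146 g/mol

146 g/mol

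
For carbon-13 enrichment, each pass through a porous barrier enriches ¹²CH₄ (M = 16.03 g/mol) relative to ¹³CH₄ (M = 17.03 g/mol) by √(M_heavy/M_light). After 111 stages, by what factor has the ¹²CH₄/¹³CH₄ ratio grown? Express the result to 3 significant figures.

Each stage multiplies the ratio by α = √(17.03/16.03), so after 111 stages the overall factor is α^111 = (17.03/16.03)^(111/2).
= 1.06238^(111/2) = 28.7.

28.7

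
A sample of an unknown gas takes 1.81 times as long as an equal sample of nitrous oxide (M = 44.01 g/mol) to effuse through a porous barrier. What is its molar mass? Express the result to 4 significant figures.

144.2 g/mol

Since effusion rate ∝ 1/√M, t_X/t_N₂O = √(M_X/M_N₂O).
1.81 = √(M_X/44.01)
M_X = 44.01 × 1.81² = 44.01 × 3.276 = 144.2 g/mol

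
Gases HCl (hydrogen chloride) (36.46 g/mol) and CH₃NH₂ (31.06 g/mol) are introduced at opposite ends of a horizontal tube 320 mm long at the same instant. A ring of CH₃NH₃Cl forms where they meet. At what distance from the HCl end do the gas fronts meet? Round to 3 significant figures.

Graham's law gives d_HCl/d_CH₃NH₂ = rate_HCl/rate_CH₃NH₂ = √(M_CH₃NH₂/M_HCl) = √(31.06/36.46) = 0.9230.
With d_HCl + d_CH₃NH₂ = 320 mm, d_CH₃NH₂ = 320/(1 + 0.9230) = 166.4 mm.
d_HCl = 320 − 166.4 = 154 mm.

154 mm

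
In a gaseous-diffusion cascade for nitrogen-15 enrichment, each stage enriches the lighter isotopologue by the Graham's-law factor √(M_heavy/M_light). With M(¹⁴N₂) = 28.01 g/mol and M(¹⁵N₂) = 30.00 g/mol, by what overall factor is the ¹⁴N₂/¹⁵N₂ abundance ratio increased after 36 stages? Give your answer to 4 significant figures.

Overall factor = α^36 with α = √(30.00/28.01), i.e. (30.00/28.01)^(36/2).
= 1.07105^18 = 3.440.

3.440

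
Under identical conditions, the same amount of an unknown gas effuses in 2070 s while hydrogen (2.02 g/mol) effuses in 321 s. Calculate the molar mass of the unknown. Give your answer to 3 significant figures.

84.0 g/mol

By Graham's law, t_X/t_H₂ = √(M_X/M_H₂).
2070/321 = 6.449 = √(M_X/2.02)
M_X = 2.02 × 6.449² = 2.02 × 41.58 = 84.0 g/mol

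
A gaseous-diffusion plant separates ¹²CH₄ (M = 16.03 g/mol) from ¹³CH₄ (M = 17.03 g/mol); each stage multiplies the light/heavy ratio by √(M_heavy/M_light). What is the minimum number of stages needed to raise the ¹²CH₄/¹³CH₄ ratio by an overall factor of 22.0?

103

Single-stage factor α = √(17.03/16.03), so ln α = ½ ln(1.06238) = 0.03026.
Need α^N ≥ 22.0 ⇒ N ≥ ln(22.0) / ln α = 3.091 / 0.03026 = 102.16.
So at least 103 stages are needed.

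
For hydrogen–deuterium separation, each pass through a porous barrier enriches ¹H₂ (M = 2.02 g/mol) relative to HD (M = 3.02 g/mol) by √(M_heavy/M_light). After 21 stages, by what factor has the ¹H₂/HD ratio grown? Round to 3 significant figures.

68.2

The single-stage factor is √(M_heavy/M_light), so 21 stages give [√(3.02/2.02)]^21 = (3.02/2.02)^(21/2).
= 1.49505^(21/2) = 68.2.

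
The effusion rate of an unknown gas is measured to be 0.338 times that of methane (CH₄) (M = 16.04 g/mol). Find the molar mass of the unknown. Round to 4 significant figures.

140.4 g/mol

Since effusion rate ∝ 1/√M, rate_X/rate_CH₄ = √(M_CH₄/M_X).
0.338 = √(16.04/M_X)
M_X = 16.04 / 0.338² = 16.04 / 0.1142 = 140.4 g/mol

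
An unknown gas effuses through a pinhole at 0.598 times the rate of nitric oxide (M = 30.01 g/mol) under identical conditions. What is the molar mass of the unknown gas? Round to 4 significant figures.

Since effusion rate ∝ 1/√M, rate_X/rate_NO = √(M_NO/M_X).
0.598 = √(30.01/M_X)
M_X = 30.01 / 0.598² = 30.01 / 0.3576 = 83.92 g/mol

83.92 g/mol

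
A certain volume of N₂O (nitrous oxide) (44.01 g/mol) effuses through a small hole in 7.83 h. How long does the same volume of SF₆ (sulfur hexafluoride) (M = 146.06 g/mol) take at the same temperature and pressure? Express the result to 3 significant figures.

14.3 h

Using Graham's law: t_SF₆/t_N₂O = √(M_SF₆/M_N₂O) = √(146.06/44.01) = √3.319 = 1.822.
So the time for SF₆ is 7.83 × 1.822 = 14.3 h.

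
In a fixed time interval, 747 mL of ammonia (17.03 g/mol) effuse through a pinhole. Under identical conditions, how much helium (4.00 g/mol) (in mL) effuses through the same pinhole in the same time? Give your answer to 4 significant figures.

1541 mL

Graham's law gives rate_He/rate_NH₃ = √(M_NH₃/M_He) = √(17.03/4.00) = √4.258 = 2.063.
So the volume for He is 747 × 2.063 = 1541 mL.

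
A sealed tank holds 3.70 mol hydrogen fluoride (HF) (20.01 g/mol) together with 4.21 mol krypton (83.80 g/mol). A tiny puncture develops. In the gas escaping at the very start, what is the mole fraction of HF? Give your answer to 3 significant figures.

Each component's effusion rate ∝ (its partial pressure)·(1/√M) ∝ n_i/√M_i.
x_HF(eff) = (n_HF/√M_HF) / (n_HF/√M_HF + n_Kr/√M_Kr)
= (3.70/√20.01) / (3.70/√20.01 + 4.21/√83.80) = 0.8271/(0.8271 + 0.4599) = 0.643.

0.643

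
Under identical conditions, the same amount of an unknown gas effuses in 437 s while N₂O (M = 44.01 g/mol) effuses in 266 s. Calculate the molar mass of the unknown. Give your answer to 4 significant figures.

Using Graham's law: t_X/t_N₂O = √(M_X/M_N₂O).
437/266 = 1.643 = √(M_X/44.01)
M_X = 44.01 × 1.643² = 44.01 × 2.699 = 118.8 g/mol

118.8 g/mol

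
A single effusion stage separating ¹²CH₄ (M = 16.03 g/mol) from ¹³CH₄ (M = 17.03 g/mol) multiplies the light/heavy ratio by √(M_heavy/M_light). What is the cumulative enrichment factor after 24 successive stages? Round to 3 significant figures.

Overall factor = α^24 with α = √(17.03/16.03), i.e. (17.03/16.03)^(24/2).
= 1.06238^12 = 2.07.

2.07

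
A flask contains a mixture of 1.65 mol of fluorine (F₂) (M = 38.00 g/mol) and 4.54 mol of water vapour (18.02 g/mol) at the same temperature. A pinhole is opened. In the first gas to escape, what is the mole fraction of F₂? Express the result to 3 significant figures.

Effusion rate of each component ∝ n_i/√M_i (partial pressure × 1/√M).
Mole fraction of F₂ in the effusate = (n_F₂/√M_F₂) / (n_F₂/√M_F₂ + n_H₂O/√M_H₂O)
= (1.65/√38.00) / (1.65/√38.00 + 4.54/√18.02) = 0.2677/(0.2677 + 1.069) = 0.200.

0.200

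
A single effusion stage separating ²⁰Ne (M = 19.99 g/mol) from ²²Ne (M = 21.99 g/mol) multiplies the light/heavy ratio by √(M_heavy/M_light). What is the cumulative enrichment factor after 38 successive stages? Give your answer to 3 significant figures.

The single-stage factor is √(M_heavy/M_light), so 38 stages give [√(21.99/19.99)]^38 = (21.99/19.99)^(38/2).
= 1.10005^19 = 6.12.

6.12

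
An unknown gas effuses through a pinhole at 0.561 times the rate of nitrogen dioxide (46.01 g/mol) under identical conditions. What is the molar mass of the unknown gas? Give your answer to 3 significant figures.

Graham's law gives rate_X/rate_NO₂ = √(M_NO₂/M_X).
0.561 = √(46.01/M_X)
M_X = 46.01 / 0.561² = 46.01 / 0.3147 = 146 g/mol

146 g/mol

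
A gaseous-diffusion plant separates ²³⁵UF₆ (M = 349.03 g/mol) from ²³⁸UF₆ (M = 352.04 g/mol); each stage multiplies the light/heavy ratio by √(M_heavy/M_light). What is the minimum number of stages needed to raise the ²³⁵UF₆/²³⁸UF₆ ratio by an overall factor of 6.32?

430

Single-stage factor α = √(352.04/349.03), so ln α = ½ ln(1.00862) = 0.004293.
Need α^N ≥ 6.32 ⇒ N ≥ ln(6.32) / ln α = 1.844 / 0.004293 = 429.42.
Rounding up, N = 430 stages.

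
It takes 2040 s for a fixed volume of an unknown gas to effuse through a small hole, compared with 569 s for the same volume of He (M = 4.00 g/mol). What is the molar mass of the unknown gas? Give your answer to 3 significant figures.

From Graham's law, t_X/t_He = √(M_X/M_He).
2040/569 = 3.585 = √(M_X/4.00)
M_X = 4.00 × 3.585² = 4.00 × 12.85 = 51.4 g/mol

51.4 g/mol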